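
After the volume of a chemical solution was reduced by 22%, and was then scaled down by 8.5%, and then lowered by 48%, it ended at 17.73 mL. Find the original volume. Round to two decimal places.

47.77 mL

Undoing the 48% decrease: 17.73 ÷ 0.52 ≈ 34.096154.
Undoing the 8.5% decrease: 34.096154 ÷ 0.915 ≈ 37.263556.
Undoing the 22% decrease: 37.263556 ÷ 0.78 ≈ 47.77 mL.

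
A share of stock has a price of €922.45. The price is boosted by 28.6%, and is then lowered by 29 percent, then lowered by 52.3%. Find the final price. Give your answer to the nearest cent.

€401.75

Each change multiplies by a factor: 1.286 × 0.71 × 0.477 = 0.43552962.
€922.45 × 0.43552962 = €401.754297969 ≈ €401.75.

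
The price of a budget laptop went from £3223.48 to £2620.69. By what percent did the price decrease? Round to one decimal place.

Change: £2620.69 − £3223.48 = -£602.79.
Relative to the original: -£602.79 ÷ £3223.48 ≈ -18.7%.
So the price decreased by 18.7%.

18.7%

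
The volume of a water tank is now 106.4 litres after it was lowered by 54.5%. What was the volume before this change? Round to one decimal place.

The overall multiplier applied was 0.455.
So the original volume was 106.4 ÷ 0.455 ≈ 233.8 litres.

233.8 litres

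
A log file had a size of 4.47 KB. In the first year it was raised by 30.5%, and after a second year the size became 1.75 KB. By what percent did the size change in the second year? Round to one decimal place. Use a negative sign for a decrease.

After the first year: 4.47 × 1.305 = 5.83335.
Second-year multiplier: 1.75 ÷ 5.83335 ≈ 0.3.
That is a change of -70.0%.

-70.0%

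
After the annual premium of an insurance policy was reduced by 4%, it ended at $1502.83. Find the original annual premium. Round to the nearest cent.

The overall multiplier applied was 0.96.
So the original annual premium was $1502.83 ÷ 0.96 ≈ $1565.45.

$1565.45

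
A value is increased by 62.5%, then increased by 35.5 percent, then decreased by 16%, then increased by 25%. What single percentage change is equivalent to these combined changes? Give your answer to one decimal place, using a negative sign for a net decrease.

The combined multiplier is 1.625 × 1.355 × 0.84 × 1.25 = 2.31196875.
That corresponds to an increase of 131.2%.

131.2%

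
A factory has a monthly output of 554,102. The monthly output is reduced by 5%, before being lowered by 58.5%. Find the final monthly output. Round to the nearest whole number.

218,455

Each change multiplies by a factor: 0.95 × 0.415 = 0.39425.
554,102 × 0.39425 = 218454.7135 ≈ 218,455.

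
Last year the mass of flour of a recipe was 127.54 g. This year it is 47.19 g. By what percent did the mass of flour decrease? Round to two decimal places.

Change: 47.19 − 127.54 = -80.35.
Relative to the original: -80.35 ÷ 127.54 ≈ -63.00%.
So the mass of flour decreased by 63.00%.

63.00%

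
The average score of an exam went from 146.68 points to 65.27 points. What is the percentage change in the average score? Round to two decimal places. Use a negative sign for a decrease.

Change: 65.27 − 146.68 = -81.41.
Relative to the original: -81.41 ÷ 146.68 ≈ -55.50%.

-55.50%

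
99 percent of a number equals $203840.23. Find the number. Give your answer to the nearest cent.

$203840.23 ÷ 0.99 ≈ $205899.22.

$205899.22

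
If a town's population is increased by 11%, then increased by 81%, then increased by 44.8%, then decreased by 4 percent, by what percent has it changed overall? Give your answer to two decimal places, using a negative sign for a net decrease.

179.28%

An 11% increase multiplies by 1.11.
Then an 81% increase: 1.11 × 1.81 = 2.0091.
Then a 44.8% increase: 2.0091 × 1.448 = 2.9091768.
Then a 4% decrease: 2.9091768 × 0.96 = 2.792809728.
Overall factor 2.792809728, i.e. 179.28%.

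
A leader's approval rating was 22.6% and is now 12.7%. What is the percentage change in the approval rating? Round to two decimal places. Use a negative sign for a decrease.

The change is 12.7 − 22.6 = -9.9 percentage points.
Relative to the original 22.6%, that is -9.9 ÷ 22.6 ≈ -43.81%.

-43.81%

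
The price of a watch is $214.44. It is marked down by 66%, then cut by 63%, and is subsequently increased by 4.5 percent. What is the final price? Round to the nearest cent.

66% decrease: $214.44 × 0.34 = $72.9096.
63% decrease: $72.9096 × 0.37 = $26.976552.
4.5% increase: $26.976552 × 1.045 = $28.19049684 ≈ $28.19.

$28.19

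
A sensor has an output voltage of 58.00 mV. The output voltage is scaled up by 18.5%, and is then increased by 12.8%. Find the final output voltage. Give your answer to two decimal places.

Each change multiplies by a factor: 1.185 × 1.128 = 1.33668.
58.00 × 1.33668 = 77.52744 ≈ 77.53.

77.53 mV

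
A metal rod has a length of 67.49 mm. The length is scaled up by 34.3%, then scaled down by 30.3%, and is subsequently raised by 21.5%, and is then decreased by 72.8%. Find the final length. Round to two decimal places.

Each change multiplies by a factor: 1.343 × 0.697 × 1.215 × 0.272 = 0.30935274408.
67.49 × 0.30935274408 = 20.8782166979592 ≈ 20.88.

20.88 mm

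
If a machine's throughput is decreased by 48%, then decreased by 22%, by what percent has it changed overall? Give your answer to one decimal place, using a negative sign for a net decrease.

-59.4%

A 48% decrease multiplies by 0.52.
Then a 22% decrease: 0.52 × 0.78 = 0.4056.
Overall factor 0.4056, i.e. -59.4%.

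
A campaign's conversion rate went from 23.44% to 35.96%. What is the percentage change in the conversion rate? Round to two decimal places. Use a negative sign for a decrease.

53.41%

The change is 35.96 − 23.44 = 12.52 percentage points.
Relative to the original 23.44%, that is 12.52 ÷ 23.44 ≈ 53.41%.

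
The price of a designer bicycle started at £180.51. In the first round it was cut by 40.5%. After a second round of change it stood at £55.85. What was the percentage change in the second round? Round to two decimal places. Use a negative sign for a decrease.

-48.00%

After the first round: £180.51 × 0.595 = £107.40345.
Second-round multiplier: £55.85 ÷ £107.40345 ≈ 0.520002.
That is a change of -48.00%.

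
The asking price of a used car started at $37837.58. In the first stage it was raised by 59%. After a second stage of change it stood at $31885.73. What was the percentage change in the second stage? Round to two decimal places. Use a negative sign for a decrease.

-47.00%

After the first stage: $37837.58 × 1.59 = $60161.7522.
Second-stage multiplier: $31885.73 ÷ $60161.7522 ≈ 0.53.
That is a change of -47.00%.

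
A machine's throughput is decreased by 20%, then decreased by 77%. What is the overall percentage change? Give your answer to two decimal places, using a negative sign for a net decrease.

-81.60%

The combined multiplier is 0.8 × 0.23 = 0.184.
That corresponds to a decrease of 81.60%.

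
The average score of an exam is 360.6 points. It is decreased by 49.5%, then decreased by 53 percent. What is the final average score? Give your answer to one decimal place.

Each change multiplies by a factor: 0.505 × 0.47 = 0.23735.
360.6 × 0.23735 = 85.58841 ≈ 85.6.

85.6 points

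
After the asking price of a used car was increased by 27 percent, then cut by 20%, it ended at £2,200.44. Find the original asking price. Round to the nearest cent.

Undoing the 20% decrease: £2,200.44 ÷ 0.8 = £2750.55.
Undoing the 27% increase: £2750.55 ÷ 1.27 ≈ £2,165.79.

£2,165.79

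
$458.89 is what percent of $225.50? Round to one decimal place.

203.5%

$458.89 ÷ $225.50 ≈ 203.5%.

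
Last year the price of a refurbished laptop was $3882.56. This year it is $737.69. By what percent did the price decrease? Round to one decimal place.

Change: $737.69 − $3882.56 = -$3144.87.
Relative to the original: -$3144.87 ÷ $3882.56 ≈ -81.0%.
So the price decreased by 81.0%.

81.0%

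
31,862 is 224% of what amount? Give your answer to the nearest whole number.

31,862 ÷ 2.24 ≈ 14,224.

14,224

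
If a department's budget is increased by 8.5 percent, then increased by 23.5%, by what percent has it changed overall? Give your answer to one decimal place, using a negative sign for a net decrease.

34.0%

An 8.5% increase multiplies by 1.085.
Then a 23.5% increase: 1.085 × 1.235 = 1.339975.
Overall factor 1.339975, i.e. 34.0%.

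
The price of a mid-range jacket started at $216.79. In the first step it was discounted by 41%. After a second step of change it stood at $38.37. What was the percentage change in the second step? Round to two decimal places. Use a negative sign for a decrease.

After the first step: $216.79 × 0.59 = $127.9061.
Second-step multiplier: $38.37 ÷ $127.9061 ≈ 0.299986.
That is a change of -70.00%.

-70.00%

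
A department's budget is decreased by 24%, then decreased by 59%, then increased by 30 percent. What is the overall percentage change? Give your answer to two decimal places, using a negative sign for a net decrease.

-59.49%

A 24% decrease multiplies by 0.76.
Then a 59% decrease: 0.76 × 0.41 = 0.3116.
Then a 30% increase: 0.3116 × 1.3 = 0.40508.
Overall factor 0.40508, i.e. -59.49%.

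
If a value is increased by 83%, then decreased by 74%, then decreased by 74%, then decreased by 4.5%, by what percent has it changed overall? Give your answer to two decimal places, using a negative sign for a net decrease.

-88.19%

The combined multiplier is 1.83 × 0.26 × 0.26 × 0.955 = 0.11814114.
That corresponds to a decrease of 88.19%.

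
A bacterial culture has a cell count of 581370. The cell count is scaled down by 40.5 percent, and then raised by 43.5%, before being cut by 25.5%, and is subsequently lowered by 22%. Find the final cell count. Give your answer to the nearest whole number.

Each change multiplies by a factor: 0.595 × 1.435 × 0.745 × 0.78 = 0.4961577075.
581370 × 0.4961577075 = 288451.206409275 ≈ 288451.

288451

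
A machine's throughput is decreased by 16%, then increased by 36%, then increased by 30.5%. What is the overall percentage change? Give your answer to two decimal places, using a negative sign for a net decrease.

A 16% decrease multiplies by 0.84.
Then a 36% increase: 0.84 × 1.36 = 1.1424.
Then a 30.5% increase: 1.1424 × 1.305 = 1.490832.
Overall factor 1.490832, i.e. 49.08%.

49.08%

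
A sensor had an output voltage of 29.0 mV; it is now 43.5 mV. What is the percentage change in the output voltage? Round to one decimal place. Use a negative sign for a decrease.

Change: 43.5 − 29.0 = 14.5.
Relative to the original: 14.5 ÷ 29.0 = 50.0%.

50.0%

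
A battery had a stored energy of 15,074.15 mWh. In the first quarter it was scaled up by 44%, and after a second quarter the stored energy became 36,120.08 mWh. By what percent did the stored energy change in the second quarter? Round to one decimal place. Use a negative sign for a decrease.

After the first quarter: 15,074.15 × 1.44 = 21706.776.
Second-quarter multiplier: 36,120.08 ÷ 21706.776 ≈ 1.664.
That is a change of 66.4%.

66.4%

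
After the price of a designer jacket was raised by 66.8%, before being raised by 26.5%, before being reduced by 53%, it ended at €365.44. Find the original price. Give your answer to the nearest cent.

The overall multiplier applied was 1.668 × 1.265 × 0.47 = 0.9917094.
So the original price was €365.44 ÷ 0.9917094 ≈ €368.50.

€368.50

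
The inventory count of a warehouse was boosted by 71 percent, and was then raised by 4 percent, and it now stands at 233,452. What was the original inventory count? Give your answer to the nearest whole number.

131,271

The overall multiplier applied was 1.71 × 1.04 = 1.7784.
So the original inventory count was 233,452 ÷ 1.7784 ≈ 131,271.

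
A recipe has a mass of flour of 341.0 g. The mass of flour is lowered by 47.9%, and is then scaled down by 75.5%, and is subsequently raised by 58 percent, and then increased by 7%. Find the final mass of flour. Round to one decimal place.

73.6 g

47.9% decrease: 341.0 × 0.521 = 177.661.
Apply the 75.5% decrease: 177.661 × 0.245 = 43.526945.
Apply the 58% increase: 43.526945 × 1.58 = 68.7725731.
7% increase: 68.7725731 × 1.07 = 73.586653217 ≈ 73.6.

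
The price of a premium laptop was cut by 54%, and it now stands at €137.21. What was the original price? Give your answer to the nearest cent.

€298.28

The overall multiplier applied was 0.46.
So the original price was €137.21 ÷ 0.46 ≈ €298.28.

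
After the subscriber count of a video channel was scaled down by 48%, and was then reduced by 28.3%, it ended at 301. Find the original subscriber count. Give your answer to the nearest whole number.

807

The overall multiplier applied was 0.52 × 0.717 = 0.37284.
So the original subscriber count was 301 ÷ 0.37284 ≈ 807.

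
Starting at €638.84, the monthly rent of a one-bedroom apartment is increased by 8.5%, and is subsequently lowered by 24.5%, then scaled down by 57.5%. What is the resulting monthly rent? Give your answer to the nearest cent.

€222.41

Apply the 8.5% increase: €638.84 × 1.085 = €693.1414.
After the 24.5% decrease: €693.1414 × 0.755 = €523.321757.
Apply the 57.5% decrease: €523.321757 × 0.425 = €222.411746725 ≈ €222.41.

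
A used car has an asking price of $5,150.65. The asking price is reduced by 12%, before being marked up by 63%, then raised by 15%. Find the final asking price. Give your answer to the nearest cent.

$8,496.31

Each change multiplies by a factor: 0.88 × 1.63 × 1.15 = 1.64956.
$5,150.65 × 1.64956 = $8496.306214 ≈ $8,496.31.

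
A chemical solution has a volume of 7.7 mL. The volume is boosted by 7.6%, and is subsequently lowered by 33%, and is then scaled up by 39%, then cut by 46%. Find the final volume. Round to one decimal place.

4.2 mL

Each change multiplies by a factor: 1.076 × 0.67 × 1.39 × 0.54 = 0.541122552.
7.7 × 0.541122552 = 4.1666436504 ≈ 4.2.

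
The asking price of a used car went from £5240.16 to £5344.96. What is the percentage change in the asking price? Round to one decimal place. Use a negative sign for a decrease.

Change: £5344.96 − £5240.16 = £104.80.
Relative to the original: £104.80 ÷ £5240.16 ≈ 2.0%.

2.0%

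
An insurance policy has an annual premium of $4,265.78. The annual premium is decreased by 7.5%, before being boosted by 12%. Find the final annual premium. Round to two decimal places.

Each change multiplies by a factor: 0.925 × 1.12 = 1.036.
$4,265.78 × 1.036 = $4419.34808 ≈ $4,419.35.

$4,419.35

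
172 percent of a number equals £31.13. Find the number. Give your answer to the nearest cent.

£31.13 ÷ 1.72 ≈ £18.10.

£18.10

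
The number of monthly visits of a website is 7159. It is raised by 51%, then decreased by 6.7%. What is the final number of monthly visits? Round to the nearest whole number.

10086

Each change multiplies by a factor: 1.51 × 0.933 = 1.40883.
7159 × 1.40883 = 10085.81397 ≈ 10086.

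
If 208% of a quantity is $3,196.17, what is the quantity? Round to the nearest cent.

$1,536.62

$3,196.17 ÷ 2.08 ≈ $1,536.62.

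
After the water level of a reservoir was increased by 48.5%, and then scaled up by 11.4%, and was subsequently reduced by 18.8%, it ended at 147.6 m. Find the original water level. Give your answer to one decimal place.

The overall multiplier applied was 1.485 × 1.114 × 0.812 = 1.34328348.
So the original water level was 147.6 ÷ 1.34328348 ≈ 109.9 m.

109.9 m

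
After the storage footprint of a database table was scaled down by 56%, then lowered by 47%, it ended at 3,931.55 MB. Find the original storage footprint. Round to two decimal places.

The overall multiplier applied was 0.44 × 0.53 = 0.2332.
So the original storage footprint was 3,931.55 ÷ 0.2332 ≈ 16,859.13 MB.

16,859.13 MB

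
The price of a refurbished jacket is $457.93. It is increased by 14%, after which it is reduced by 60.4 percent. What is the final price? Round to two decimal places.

After the 14% increase: $457.93 × 1.14 = $522.0402.
60.4% decrease: $522.0402 × 0.396 = $206.7279192 ≈ $206.73.

$206.73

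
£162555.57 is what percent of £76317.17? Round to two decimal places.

£162555.57 ÷ £76317.17 ≈ 213.00%.

213.00%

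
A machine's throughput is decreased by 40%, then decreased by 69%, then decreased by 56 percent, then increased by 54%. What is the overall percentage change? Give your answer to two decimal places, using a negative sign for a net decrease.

A 40% decrease multiplies by 0.6.
Then a 69% decrease: 0.6 × 0.31 = 0.186.
Then a 56% decrease: 0.186 × 0.44 = 0.08184.
Then a 54% increase: 0.08184 × 1.54 = 0.1260336.
Overall factor 0.1260336, i.e. -87.40%.

-87.40%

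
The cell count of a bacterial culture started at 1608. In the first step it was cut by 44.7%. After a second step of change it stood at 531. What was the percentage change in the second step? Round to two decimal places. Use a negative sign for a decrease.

-40.29%

After the first step: 1608 × 0.553 = 889.224.
Second-step multiplier: 531 ÷ 889.224 ≈ 0.59715.
That is a change of -40.29%.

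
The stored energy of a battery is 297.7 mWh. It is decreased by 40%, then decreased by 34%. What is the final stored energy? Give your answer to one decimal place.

Apply the 40% decrease: 297.7 × 0.6 = 178.62.
Apply the 34% decrease: 178.62 × 0.66 = 117.8892 ≈ 117.9.

117.9 mWh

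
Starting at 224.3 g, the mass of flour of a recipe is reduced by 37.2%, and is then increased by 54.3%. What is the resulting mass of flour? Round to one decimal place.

217.3 g

Apply the 37.2% decrease: 224.3 × 0.628 = 140.8604.
54.3% increase: 140.8604 × 1.543 = 217.3475972 ≈ 217.3.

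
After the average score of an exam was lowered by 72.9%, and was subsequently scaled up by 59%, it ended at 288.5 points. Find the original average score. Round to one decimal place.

669.5 points

Undoing the 59% increase: 288.5 ÷ 1.59 ≈ 181.446541.
Undoing the 72.9% decrease: 181.446541 ÷ 0.271 ≈ 669.5 points.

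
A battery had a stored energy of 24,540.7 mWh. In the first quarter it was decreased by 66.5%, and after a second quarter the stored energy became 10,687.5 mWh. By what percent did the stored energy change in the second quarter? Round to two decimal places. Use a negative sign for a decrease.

30.00%

After the first quarter: 24,540.7 × 0.335 = 8221.1345.
Second-quarter multiplier: 10,687.5 ÷ 8221.1345 ≈ 1.300003.
That is a change of 30.00%.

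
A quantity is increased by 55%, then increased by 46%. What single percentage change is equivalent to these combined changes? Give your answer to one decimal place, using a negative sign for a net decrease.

126.3%

A 55% increase multiplies by 1.55.
Then a 46% increase: 1.55 × 1.46 = 2.263.
Overall factor 2.263, i.e. 126.3%.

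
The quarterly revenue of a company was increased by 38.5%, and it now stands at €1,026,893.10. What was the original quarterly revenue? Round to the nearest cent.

The overall multiplier applied was 1.385.
So the original quarterly revenue was €1,026,893.10 ÷ 1.385 ≈ €741,439.06.

€741,439.06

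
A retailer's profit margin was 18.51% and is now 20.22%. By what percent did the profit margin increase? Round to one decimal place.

The change is 20.22 − 18.51 = 1.71 percentage points.
Relative to the original 18.51%, that is 1.71 ÷ 18.51 ≈ 9.2%.
So the profit margin rose by 9.2%.

9.2%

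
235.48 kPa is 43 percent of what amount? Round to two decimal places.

547.63 kPa

235.48 kPa ÷ 0.43 ≈ 547.63 kPa.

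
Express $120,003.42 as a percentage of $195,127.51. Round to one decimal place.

$120,003.42 ÷ $195,127.51 ≈ 61.5%.

61.5%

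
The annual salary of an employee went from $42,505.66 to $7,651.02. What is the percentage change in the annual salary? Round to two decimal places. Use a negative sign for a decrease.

-82.00%

Change: $7,651.02 − $42,505.66 = -$34,854.64.
Relative to the original: -$34,854.64 ÷ $42,505.66 ≈ -82.00%.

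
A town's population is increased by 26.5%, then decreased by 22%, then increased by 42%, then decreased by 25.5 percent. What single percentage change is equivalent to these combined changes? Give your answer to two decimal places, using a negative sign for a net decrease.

4.38%

The combined multiplier is 1.265 × 0.78 × 1.42 × 0.745 = 1.04382993.
That corresponds to an increase of 4.38%.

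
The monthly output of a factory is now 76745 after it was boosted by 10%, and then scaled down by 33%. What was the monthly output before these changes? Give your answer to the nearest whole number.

The overall multiplier applied was 1.1 × 0.67 = 0.737.
So the original monthly output was 76745 ÷ 0.737 ≈ 104132.

104132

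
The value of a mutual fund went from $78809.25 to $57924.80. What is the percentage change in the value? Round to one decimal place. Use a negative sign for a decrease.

Change: $57924.80 − $78809.25 = -$20884.45.
Relative to the original: -$20884.45 ÷ $78809.25 ≈ -26.5%.

-26.5%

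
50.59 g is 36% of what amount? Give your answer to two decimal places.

140.53 g

50.59 g ÷ 0.36 ≈ 140.53 g.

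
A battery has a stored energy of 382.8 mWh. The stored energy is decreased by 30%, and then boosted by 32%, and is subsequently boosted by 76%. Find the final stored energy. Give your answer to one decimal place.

30% decrease: 382.8 × 0.7 = 267.96.
After the 32% increase: 267.96 × 1.32 = 353.7072.
After the 76% increase: 353.7072 × 1.76 = 622.524672 ≈ 622.5.

622.5 mWh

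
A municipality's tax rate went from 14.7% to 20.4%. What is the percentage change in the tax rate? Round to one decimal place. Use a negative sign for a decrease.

The change is 20.4 − 14.7 = 5.7 percentage points.
Relative to the original 14.7%, that is 5.7 ÷ 14.7 ≈ 38.8%.

38.8%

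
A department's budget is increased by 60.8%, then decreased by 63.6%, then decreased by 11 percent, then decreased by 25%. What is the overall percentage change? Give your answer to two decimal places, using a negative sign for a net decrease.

The combined multiplier is 1.608 × 0.364 × 0.89 × 0.75 = 0.39069576.
That corresponds to a decrease of 60.93%.

-60.93%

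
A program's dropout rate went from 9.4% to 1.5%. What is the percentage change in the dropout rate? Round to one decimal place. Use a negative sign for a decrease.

The change is 1.5 − 9.4 = -7.9 percentage points.
Relative to the original 9.4%, that is -7.9 ÷ 9.4 ≈ -84.0%.

-84.0%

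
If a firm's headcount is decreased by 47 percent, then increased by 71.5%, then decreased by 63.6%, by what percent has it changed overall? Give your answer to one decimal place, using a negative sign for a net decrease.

-66.9%

The combined multiplier is 0.53 × 1.715 × 0.364 = 0.3308578.
That corresponds to a decrease of 66.9%.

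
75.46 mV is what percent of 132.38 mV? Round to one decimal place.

57.0%

75.46 mV ÷ 132.38 mV ≈ 57.0%.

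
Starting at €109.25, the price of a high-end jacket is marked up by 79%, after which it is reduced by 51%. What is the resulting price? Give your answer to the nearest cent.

€95.82

Apply the 79% increase: €109.25 × 1.79 = €195.5575.
After the 51% decrease: €195.5575 × 0.49 = €95.823175 ≈ €95.82.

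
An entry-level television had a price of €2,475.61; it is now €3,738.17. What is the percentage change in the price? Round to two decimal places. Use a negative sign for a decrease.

Change: €3,738.17 − €2,475.61 = €1,262.56.
Relative to the original: €1,262.56 ÷ €2,475.61 ≈ 51.00%.

51.00%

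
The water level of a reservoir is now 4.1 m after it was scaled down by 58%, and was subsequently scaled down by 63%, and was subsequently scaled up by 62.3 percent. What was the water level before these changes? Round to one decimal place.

Undoing the 62.3% increase: 4.1 ÷ 1.623 ≈ 2.526186.
Undoing the 63% decrease: 2.526186 ÷ 0.37 ≈ 6.82753.
Undoing the 58% decrease: 6.82753 ÷ 0.42 ≈ 16.3 m.

16.3 m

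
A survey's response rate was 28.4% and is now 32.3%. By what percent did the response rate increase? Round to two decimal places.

13.73%

The change is 32.3 − 28.4 = 3.9 percentage points.
Relative to the original 28.4%, that is 3.9 ÷ 28.4 ≈ 13.73%.
So the response rate rose by 13.73%.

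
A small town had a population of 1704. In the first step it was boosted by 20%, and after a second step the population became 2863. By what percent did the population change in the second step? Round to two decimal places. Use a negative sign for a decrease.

After the first step: 1704 × 1.2 = 2044.8.
Second-step multiplier: 2863 ÷ 2044.8 ≈ 1.400137.
That is a change of 40.01%.

40.01%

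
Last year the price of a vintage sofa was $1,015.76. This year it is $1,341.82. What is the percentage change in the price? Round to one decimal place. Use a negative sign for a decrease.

Change: $1,341.82 − $1,015.76 = $326.06.
Relative to the original: $326.06 ÷ $1,015.76 ≈ 32.1%.

32.1%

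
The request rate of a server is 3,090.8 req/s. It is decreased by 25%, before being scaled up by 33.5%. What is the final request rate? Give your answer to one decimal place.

3,094.7 req/s

Apply the 25% decrease: 3,090.8 × 0.75 = 2318.1.
Apply the 33.5% increase: 2318.1 × 1.335 = 3094.6635 ≈ 3,094.7.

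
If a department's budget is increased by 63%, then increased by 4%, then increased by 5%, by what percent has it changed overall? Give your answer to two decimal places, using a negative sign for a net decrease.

78.00%

The combined multiplier is 1.63 × 1.04 × 1.05 = 1.77996.
That corresponds to an increase of 78.00%.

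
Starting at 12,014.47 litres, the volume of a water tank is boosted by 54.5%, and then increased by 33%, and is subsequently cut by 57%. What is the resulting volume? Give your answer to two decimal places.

10,615.81 litres

Each change multiplies by a factor: 1.545 × 1.33 × 0.43 = 0.8835855.
12,014.47 × 0.8835855 = 10615.811482185 ≈ 10,615.81.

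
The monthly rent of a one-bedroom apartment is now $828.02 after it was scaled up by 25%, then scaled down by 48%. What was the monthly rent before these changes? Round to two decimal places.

Undoing the 48% decrease: $828.02 ÷ 0.52 ≈ $1592.346154.
Undoing the 25% increase: $1592.346154 ÷ 1.25 ≈ $1273.88.

$1273.88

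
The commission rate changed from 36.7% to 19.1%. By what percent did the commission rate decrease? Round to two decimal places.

47.96%

The change is 19.1 − 36.7 = -17.6 percentage points.
Relative to the original 36.7%, that is -17.6 ÷ 36.7 ≈ -47.96%.
So the commission rate fell by 47.96%.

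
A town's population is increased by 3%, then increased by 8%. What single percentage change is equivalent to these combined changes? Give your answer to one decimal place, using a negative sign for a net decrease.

11.2%

A 3% increase multiplies by 1.03.
Then an 8% increase: 1.03 × 1.08 = 1.1124.
Overall factor 1.1124, i.e. 11.2%.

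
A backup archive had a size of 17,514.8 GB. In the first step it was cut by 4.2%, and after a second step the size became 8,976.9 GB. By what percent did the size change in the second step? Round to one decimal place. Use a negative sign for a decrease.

After the first step: 17,514.8 × 0.958 = 16779.1784.
Second-step multiplier: 8,976.9 ÷ 16779.1784 ≈ 0.535.
That is a change of -46.5%.

-46.5%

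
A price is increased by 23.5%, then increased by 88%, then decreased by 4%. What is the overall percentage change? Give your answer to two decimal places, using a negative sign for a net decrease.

122.89%

The combined multiplier is 1.235 × 1.88 × 0.96 = 2.228928.
That corresponds to an increase of 122.89%.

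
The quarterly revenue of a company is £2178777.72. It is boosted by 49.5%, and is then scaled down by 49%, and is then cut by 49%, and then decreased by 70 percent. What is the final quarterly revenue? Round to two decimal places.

£254164.99

Each change multiplies by a factor: 1.495 × 0.51 × 0.51 × 0.3 = 0.11665485.
£2178777.72 × 0.11665485 = £254164.988109942 ≈ £254164.99.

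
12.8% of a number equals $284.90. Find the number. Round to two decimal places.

$284.90 ÷ 0.128 ≈ $2225.78.

$2225.78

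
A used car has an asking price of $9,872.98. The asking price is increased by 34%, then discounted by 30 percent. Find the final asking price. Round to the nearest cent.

Each change multiplies by a factor: 1.34 × 0.7 = 0.938.
$9,872.98 × 0.938 = $9260.85524 ≈ $9,260.86.

$9,260.86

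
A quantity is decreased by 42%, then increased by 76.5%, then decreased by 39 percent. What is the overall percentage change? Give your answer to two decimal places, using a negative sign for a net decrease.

-37.55%

A 42% decrease multiplies by 0.58.
Then a 76.5% increase: 0.58 × 1.765 = 1.0237.
Then a 39% decrease: 1.0237 × 0.61 = 0.624457.
Overall factor 0.624457, i.e. -37.55%.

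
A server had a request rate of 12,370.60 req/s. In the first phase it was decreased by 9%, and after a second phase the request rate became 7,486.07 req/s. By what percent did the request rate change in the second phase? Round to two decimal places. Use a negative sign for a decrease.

After the first phase: 12,370.60 × 0.91 = 11257.246.
Second-phase multiplier: 7,486.07 ÷ 11257.246 ≈ 0.665.
That is a change of -33.50%.

-33.50%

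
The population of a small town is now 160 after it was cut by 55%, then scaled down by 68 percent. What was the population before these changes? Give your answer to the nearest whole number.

Undoing the 68% decrease: 160 ÷ 0.32 = 500.
Undoing the 55% decrease: 500 ÷ 0.45 ≈ 1,111.

1,111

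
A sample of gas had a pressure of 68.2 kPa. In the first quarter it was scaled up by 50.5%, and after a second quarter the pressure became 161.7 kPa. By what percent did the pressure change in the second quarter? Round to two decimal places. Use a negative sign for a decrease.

After the first quarter: 68.2 × 1.505 = 102.641.
Second-quarter multiplier: 161.7 ÷ 102.641 ≈ 1.575394.
That is a change of 57.54%.

57.54%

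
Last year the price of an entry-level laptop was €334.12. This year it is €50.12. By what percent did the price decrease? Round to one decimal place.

85.0%

Change: €50.12 − €334.12 = -€284.00.
Relative to the original: -€284.00 ÷ €334.12 ≈ -85.0%.
So the price decreased by 85.0%.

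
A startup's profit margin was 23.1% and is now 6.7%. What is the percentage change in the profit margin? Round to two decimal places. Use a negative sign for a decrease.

-71.00%

The change is 6.7 − 23.1 = -16.4 percentage points.
Relative to the original 23.1%, that is -16.4 ÷ 23.1 ≈ -71.00%.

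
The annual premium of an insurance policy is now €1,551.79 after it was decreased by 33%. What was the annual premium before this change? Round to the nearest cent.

€2,316.10

The overall multiplier applied was 0.67.
So the original annual premium was €1,551.79 ÷ 0.67 ≈ €2,316.10.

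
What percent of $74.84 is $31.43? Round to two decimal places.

42.00%

$31.43 ÷ $74.84 ≈ 42.00%.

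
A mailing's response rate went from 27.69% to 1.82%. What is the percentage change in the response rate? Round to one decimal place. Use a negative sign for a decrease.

The change is 1.82 − 27.69 = -25.87 percentage points.
Relative to the original 27.69%, that is -25.87 ÷ 27.69 ≈ -93.4%.

-93.4%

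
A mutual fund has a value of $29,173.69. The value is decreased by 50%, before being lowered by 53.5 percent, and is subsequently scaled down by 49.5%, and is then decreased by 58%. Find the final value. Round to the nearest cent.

$1,438.65

After the 50% decrease: $29,173.69 × 0.5 = $14586.845.
53.5% decrease: $14586.845 × 0.465 = $6782.882925.
After the 49.5% decrease: $6782.882925 × 0.505 = $3425.355877125.
58% decrease: $3425.355877125 × 0.42 = $1438.6494683925 ≈ $1,438.65.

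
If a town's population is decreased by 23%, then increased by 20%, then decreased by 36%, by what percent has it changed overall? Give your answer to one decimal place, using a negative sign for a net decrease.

A 23% decrease multiplies by 0.77.
Then a 20% increase: 0.77 × 1.2 = 0.924.
Then a 36% decrease: 0.924 × 0.64 = 0.59136.
Overall factor 0.59136, i.e. -40.9%.

-40.9%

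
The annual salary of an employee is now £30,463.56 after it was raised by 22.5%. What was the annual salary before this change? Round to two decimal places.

£24,868.21

The overall multiplier applied was 1.225.
So the original annual salary was £30,463.56 ÷ 1.225 ≈ £24,868.21.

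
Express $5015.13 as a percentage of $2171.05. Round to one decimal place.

231.0%

$5015.13 ÷ $2171.05 ≈ 231.0%.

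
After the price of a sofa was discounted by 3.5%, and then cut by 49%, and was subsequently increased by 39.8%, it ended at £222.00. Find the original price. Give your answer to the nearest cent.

£322.66

The overall multiplier applied was 0.965 × 0.51 × 1.398 = 0.6880257.
So the original price was £222.00 ÷ 0.6880257 ≈ £322.66.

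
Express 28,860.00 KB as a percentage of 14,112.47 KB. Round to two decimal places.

204.50%

28,860.00 KB ÷ 14,112.47 KB ≈ 204.50%.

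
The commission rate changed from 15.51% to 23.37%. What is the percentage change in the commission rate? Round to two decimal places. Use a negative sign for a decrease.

The change is 23.37 − 15.51 = 7.86 percentage points.
Relative to the original 15.51%, that is 7.86 ÷ 15.51 ≈ 50.68%.

50.68%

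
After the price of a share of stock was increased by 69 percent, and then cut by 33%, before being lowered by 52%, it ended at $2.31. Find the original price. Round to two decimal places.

Undoing the 52% decrease: $2.31 ÷ 0.48 = $4.8125.
Undoing the 33% decrease: $4.8125 ÷ 0.67 ≈ $7.182836.
Undoing the 69% increase: $7.182836 ÷ 1.69 ≈ $4.25.

$4.25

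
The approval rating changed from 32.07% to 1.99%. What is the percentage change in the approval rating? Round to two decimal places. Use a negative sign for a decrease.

-93.79%

The change is 1.99 − 32.07 = -30.08 percentage points.
Relative to the original 32.07%, that is -30.08 ÷ 32.07 ≈ -93.79%.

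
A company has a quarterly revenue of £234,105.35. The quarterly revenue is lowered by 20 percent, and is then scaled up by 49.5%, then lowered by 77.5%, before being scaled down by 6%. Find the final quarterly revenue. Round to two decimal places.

£59,217.88

Each change multiplies by a factor: 0.8 × 1.495 × 0.225 × 0.94 = 0.252954.
£234,105.35 × 0.252954 = £59217.8847039 ≈ £59,217.88.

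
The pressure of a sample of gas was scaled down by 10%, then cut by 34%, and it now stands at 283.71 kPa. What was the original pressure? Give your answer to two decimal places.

The overall multiplier applied was 0.9 × 0.66 = 0.594.
So the original pressure was 283.71 ÷ 0.594 ≈ 477.63 kPa.

477.63 kPa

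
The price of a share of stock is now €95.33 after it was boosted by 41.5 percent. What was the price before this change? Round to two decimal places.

The overall multiplier applied was 1.415.
So the original price was €95.33 ÷ 1.415 ≈ €67.37.

€67.37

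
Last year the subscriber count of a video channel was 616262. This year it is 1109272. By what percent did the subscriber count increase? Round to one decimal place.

Change: 1109272 − 616262 = 493010.
Relative to the original: 493010 ÷ 616262 ≈ 80.0%.
So the subscriber count increased by 80.0%.

80.0%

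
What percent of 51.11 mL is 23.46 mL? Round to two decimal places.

45.90%

23.46 mL ÷ 51.11 mL ≈ 45.90%.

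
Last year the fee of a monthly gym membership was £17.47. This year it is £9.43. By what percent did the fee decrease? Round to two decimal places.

46.02%

Change: £9.43 − £17.47 = -£8.04.
Relative to the original: -£8.04 ÷ £17.47 ≈ -46.02%.
So the fee decreased by 46.02%.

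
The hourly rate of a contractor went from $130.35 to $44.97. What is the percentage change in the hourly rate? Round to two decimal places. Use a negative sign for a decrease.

Change: $44.97 − $130.35 = -$85.38.
Relative to the original: -$85.38 ÷ $130.35 ≈ -65.50%.

-65.50%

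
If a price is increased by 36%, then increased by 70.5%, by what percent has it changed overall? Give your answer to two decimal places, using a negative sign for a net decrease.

131.88%

The combined multiplier is 1.36 × 1.705 = 2.3188.
That corresponds to an increase of 131.88%.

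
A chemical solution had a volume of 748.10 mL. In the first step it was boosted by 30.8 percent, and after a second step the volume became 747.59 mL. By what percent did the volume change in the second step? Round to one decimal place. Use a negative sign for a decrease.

-23.6%

After the first step: 748.10 × 1.308 = 978.5148.
Second-step multiplier: 747.59 ÷ 978.5148 ≈ 0.764.
That is a change of -23.6%.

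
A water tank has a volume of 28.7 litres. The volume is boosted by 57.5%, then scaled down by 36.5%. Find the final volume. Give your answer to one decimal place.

57.5% increase: 28.7 × 1.575 = 45.2025.
After the 36.5% decrease: 45.2025 × 0.635 = 28.7035875 ≈ 28.7.

28.7 litres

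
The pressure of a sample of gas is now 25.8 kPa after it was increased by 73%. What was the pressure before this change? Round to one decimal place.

14.9 kPa

The overall multiplier applied was 1.73.
So the original pressure was 25.8 ÷ 1.73 ≈ 14.9 kPa.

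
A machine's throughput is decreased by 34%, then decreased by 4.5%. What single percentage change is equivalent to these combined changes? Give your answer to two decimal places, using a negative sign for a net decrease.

A 34% decrease multiplies by 0.66.
Then a 4.5% decrease: 0.66 × 0.955 = 0.6303.
Overall factor 0.6303, i.e. -36.97%.

-36.97%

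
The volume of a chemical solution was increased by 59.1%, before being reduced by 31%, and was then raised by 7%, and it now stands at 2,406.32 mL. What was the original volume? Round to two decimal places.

2,048.57 mL

Undoing the 7% increase: 2,406.32 ÷ 1.07 ≈ 2248.897196.
Undoing the 31% decrease: 2248.897196 ÷ 0.69 ≈ 3259.271299.
Undoing the 59.1% increase: 3259.271299 ÷ 1.591 ≈ 2,048.57 mL.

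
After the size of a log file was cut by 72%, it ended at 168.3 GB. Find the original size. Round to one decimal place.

The overall multiplier applied was 0.28.
So the original size was 168.3 ÷ 0.28 ≈ 601.1 GB.

601.1 GB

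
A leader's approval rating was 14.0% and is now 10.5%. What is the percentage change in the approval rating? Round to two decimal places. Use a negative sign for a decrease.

-25.00%

The change is 10.5 − 14.0 = -3.5 percentage points.
Relative to the original 14.0%, that is -3.5 ÷ 14.0 = -25.00%.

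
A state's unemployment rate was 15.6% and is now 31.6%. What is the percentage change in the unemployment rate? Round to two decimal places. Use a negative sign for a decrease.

The change is 31.6 − 15.6 = 16.0 percentage points.
Relative to the original 15.6%, that is 16.0 ÷ 15.6 ≈ 102.56%.

102.56%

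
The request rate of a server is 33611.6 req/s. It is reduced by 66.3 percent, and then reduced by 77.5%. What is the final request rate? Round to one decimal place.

Apply the 66.3% decrease: 33611.6 × 0.337 = 11327.1092.
After the 77.5% decrease: 11327.1092 × 0.225 = 2548.59957 ≈ 2548.6.

2548.6 req/s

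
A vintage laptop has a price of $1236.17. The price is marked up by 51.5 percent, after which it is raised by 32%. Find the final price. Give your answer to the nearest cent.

$2472.09

Each change multiplies by a factor: 1.515 × 1.32 = 1.9998.
$1236.17 × 1.9998 = $2472.092766 ≈ $2472.09.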